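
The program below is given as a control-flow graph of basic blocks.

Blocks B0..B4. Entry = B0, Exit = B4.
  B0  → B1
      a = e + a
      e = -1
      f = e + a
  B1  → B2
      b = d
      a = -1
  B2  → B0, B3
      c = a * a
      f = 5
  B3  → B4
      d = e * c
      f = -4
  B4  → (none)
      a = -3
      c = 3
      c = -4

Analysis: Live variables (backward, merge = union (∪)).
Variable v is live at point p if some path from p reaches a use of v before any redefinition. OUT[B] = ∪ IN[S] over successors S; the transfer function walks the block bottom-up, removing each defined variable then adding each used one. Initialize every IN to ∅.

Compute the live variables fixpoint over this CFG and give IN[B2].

Fixpoint table:
  B0:  IN={a, d, e}  OUT={d, e}
  B1:  IN={d, e}  OUT={a, d, e}
  B2:  IN={a, d, e}  OUT={a, c, d, e}
  B3:  IN={c, e}  OUT={}
  B4:  IN={}  OUT={}

Merge at B2: OUT[B2] = IN[B0] ⊔ IN[B3] = {a, c, d, e}
Applying B2's transfer function to that OUT value gives IN[B2] (row B2 above).

Answer: {a, d, e}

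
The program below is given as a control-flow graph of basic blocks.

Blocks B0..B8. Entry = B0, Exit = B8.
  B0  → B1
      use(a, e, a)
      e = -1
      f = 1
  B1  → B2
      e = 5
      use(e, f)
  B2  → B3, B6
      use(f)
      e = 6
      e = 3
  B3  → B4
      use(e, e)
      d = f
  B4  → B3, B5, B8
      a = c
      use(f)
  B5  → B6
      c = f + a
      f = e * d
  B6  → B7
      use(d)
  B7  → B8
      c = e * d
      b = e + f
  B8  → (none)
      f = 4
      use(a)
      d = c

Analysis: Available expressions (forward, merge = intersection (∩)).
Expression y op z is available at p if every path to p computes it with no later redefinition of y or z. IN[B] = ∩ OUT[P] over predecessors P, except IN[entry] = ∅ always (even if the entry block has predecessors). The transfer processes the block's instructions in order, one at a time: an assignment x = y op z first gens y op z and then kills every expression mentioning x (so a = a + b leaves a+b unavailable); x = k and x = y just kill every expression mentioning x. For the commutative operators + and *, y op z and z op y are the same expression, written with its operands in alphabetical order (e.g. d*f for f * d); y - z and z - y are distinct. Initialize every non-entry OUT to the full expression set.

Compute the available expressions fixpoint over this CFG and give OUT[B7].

Fixpoint table:
  B0: | IN={} | OUT={}
  B1: | IN={} | OUT={}
  B2: | IN={} | OUT={}
  B3: | IN={} | OUT={}
  B4: | IN={} | OUT={}
  B5: | IN={} | OUT={d*e}
  B6: | IN={} | OUT={}
  B7: | IN={} | OUT={d*e, e+f}
  B8: | IN={} | OUT={}

Merge at B7: IN[B7] = OUT[B6] = {}
Applying B7's transfer function to that IN value gives OUT[B7] (row B7 above).

Answer: {d*e, e+f}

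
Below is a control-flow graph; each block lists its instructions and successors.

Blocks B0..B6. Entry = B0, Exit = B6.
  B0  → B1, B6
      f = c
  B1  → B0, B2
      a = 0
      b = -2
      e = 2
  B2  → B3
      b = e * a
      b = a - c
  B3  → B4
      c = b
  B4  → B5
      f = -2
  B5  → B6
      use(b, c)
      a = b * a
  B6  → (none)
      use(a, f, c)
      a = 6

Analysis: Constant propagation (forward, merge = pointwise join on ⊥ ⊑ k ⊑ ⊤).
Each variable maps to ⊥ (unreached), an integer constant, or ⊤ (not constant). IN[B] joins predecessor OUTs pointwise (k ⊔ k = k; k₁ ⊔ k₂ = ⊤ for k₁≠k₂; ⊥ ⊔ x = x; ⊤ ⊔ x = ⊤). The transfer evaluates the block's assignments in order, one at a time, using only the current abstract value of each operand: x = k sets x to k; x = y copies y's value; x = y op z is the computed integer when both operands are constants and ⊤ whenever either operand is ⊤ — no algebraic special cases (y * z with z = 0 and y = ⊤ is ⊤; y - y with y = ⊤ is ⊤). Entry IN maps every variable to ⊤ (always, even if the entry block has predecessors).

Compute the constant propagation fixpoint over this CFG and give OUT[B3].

Per-block solution:
  B0:   IN=(all ⊤)   OUT=(all ⊤)
  B1:   IN=(all ⊤)   OUT={a:0, b:-2, e:2; rest ⊤}
  B2:   IN={a:0, b:-2, e:2; rest ⊤}   OUT={a:0, e:2; rest ⊤}
  B3:   IN={a:0, e:2; rest ⊤}   OUT={a:0, e:2; rest ⊤}
  B4:   IN={a:0, e:2; rest ⊤}   OUT={a:0, e:2, f:-2; rest ⊤}
  B5:   IN={a:0, e:2, f:-2; rest ⊤}   OUT={e:2, f:-2; rest ⊤}
  B6:   IN=(all ⊤)   OUT={a:6; rest ⊤}

Merge at B3: IN[B3] = OUT[B2] = {a: 0, b: ⊤, c: ⊤, d: ⊤, e: 2, f: ⊤}
Applying B3's transfer function to that IN value gives OUT[B3] (row B3 above).

Answer: {a: 0, b: ⊤, c: ⊤, d: ⊤, e: 2, f: ⊤}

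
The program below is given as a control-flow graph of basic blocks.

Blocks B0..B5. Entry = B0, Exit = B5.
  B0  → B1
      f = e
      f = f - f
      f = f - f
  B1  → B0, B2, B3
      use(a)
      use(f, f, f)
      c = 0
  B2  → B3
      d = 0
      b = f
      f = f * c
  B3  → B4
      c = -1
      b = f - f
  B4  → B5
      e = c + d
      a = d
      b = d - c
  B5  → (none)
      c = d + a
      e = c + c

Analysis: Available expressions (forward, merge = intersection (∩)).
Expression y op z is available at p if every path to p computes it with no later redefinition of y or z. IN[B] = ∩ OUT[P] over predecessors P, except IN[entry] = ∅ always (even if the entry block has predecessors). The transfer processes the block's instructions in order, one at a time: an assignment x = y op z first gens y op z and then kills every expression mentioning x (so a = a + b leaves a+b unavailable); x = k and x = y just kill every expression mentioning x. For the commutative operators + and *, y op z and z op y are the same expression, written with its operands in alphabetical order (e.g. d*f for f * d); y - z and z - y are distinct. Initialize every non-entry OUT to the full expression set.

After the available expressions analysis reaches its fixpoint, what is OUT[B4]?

Answer: {c+d, d-c, f-f}

Working:
Fixpoint table:
  B0:  IN={}  OUT={}
  B1:  IN={}  OUT={}
  B2:  IN={}  OUT={}
  B3:  IN={}  OUT={f-f}
  B4:  IN={f-f}  OUT={c+d, d-c, f-f}
  B5:  IN={c+d, d-c, f-f}  OUT={a+d, c+c, f-f}

Merge at B4: IN[B4] = OUT[B3] = {f-f}
Applying B4's transfer function to that IN value gives OUT[B4] (row B4 above).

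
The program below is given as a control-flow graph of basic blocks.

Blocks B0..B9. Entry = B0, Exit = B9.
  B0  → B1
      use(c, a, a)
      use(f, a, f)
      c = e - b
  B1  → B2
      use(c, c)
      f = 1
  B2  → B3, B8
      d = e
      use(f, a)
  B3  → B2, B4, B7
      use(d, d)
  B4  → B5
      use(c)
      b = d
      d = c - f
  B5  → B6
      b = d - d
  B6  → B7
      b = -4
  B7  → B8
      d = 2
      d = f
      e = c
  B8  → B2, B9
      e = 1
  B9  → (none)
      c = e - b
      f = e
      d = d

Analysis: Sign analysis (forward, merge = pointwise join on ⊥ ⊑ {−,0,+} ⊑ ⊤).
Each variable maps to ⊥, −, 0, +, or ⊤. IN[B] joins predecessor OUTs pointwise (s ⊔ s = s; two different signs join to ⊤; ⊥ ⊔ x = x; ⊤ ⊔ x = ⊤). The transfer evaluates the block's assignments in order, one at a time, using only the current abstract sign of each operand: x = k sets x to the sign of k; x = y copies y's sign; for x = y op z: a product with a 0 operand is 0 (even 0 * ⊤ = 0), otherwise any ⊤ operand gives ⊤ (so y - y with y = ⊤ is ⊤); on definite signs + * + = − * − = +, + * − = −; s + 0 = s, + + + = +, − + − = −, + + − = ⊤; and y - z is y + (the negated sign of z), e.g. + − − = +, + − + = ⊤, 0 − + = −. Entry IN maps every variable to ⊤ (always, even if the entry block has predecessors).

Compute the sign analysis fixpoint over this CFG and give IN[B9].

Answer: {a: ⊤, b: ⊤, c: ⊤, d: ⊤, e: +, f: +}

Derivation:
Fixpoint table:
  B0:  IN=(all ⊤)  OUT=(all ⊤)
  B1:  IN=(all ⊤)  OUT={f:+; rest ⊤}
  B2:  IN={f:+; rest ⊤}  OUT={f:+; rest ⊤}
  B3:  IN={f:+; rest ⊤}  OUT={f:+; rest ⊤}
  B4:  IN={f:+; rest ⊤}  OUT={f:+; rest ⊤}
  B5:  IN={f:+; rest ⊤}  OUT={f:+; rest ⊤}
  B6:  IN={f:+; rest ⊤}  OUT={b:-, f:+; rest ⊤}
  B7:  IN={f:+; rest ⊤}  OUT={d:+, f:+; rest ⊤}
  B8:  IN={f:+; rest ⊤}  OUT={e:+, f:+; rest ⊤}
  B9:  IN={e:+, f:+; rest ⊤}  OUT={e:+, f:+; rest ⊤}

Merge at B9: IN[B9] = OUT[B8] = {a: ⊤, b: ⊤, c: ⊤, d: ⊤, e: +, f: +}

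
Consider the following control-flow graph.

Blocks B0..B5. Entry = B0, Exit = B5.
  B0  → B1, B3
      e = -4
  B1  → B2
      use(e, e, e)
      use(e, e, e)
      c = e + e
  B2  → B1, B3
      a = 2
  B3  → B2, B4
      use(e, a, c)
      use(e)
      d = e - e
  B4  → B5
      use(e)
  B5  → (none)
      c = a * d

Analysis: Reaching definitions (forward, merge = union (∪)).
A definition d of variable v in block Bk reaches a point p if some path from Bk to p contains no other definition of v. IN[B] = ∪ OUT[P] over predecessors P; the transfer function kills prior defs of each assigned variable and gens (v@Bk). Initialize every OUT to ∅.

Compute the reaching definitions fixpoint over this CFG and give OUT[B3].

Per-block solution:
  B0: | IN={} | OUT={e@B0}
  B1: | IN={a@B2, c@B1, d@B3, e@B0} | OUT={a@B2, c@B1, d@B3, e@B0}
  B2: | IN={a@B2, c@B1, d@B3, e@B0} | OUT={a@B2, c@B1, d@B3, e@B0}
  B3: | IN={a@B2, c@B1, d@B3, e@B0} | OUT={a@B2, c@B1, d@B3, e@B0}
  B4: | IN={a@B2, c@B1, d@B3, e@B0} | OUT={a@B2, c@B1, d@B3, e@B0}
  B5: | IN={a@B2, c@B1, d@B3, e@B0} | OUT={a@B2, c@B5, d@B3, e@B0}

Merge at B3: IN[B3] = OUT[B0] ⊔ OUT[B2] = {a@B2, c@B1, d@B3, e@B0}
Applying B3's transfer function to that IN value gives OUT[B3] (row B3 above).

Answer: {a@B2, c@B1, d@B3, e@B0}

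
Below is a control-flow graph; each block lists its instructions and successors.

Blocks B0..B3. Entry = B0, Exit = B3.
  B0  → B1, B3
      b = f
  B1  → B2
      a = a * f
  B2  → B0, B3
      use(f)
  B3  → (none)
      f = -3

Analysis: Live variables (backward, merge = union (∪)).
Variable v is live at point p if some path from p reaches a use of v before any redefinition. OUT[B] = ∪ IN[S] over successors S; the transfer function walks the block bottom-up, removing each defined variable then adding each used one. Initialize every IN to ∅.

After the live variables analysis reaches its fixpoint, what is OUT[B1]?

Answer: {a, f}

Working:
Per-block solution:
  B0: | IN={a, f} | OUT={a, f}
  B1: | IN={a, f} | OUT={a, f}
  B2: | IN={a, f} | OUT={a, f}
  B3: | IN={} | OUT={}

Merge at B1: OUT[B1] = IN[B2] = {a, f}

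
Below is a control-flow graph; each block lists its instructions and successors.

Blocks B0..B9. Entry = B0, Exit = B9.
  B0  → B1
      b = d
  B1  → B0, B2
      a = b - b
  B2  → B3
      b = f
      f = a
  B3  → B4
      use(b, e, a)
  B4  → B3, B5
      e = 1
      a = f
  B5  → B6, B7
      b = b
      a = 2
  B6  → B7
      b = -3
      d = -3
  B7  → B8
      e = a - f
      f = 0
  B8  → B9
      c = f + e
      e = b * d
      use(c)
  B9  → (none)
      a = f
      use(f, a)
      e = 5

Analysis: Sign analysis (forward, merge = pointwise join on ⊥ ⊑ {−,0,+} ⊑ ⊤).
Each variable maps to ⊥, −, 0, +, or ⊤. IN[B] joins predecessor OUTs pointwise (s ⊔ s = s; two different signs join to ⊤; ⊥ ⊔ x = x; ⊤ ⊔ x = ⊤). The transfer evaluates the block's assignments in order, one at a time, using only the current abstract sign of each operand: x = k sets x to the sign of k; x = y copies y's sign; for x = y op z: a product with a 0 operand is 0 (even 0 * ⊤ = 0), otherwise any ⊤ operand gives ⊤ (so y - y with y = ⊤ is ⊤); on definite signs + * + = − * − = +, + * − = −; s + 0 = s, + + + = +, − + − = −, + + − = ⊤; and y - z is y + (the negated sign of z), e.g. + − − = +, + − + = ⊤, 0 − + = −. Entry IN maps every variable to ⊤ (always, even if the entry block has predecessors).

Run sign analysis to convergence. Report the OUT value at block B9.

Per-block solution:
  B0:   IN=(all ⊤)   OUT=(all ⊤)
  B1:   IN=(all ⊤)   OUT=(all ⊤)
  B2:   IN=(all ⊤)   OUT=(all ⊤)
  B3:   IN=(all ⊤)   OUT=(all ⊤)
  B4:   IN=(all ⊤)   OUT={e:+; rest ⊤}
  B5:   IN={e:+; rest ⊤}   OUT={a:+, e:+; rest ⊤}
  B6:   IN={a:+, e:+; rest ⊤}   OUT={a:+, b:-, d:-, e:+; rest ⊤}
  B7:   IN={a:+, e:+; rest ⊤}   OUT={a:+, f:0; rest ⊤}
  B8:   IN={a:+, f:0; rest ⊤}   OUT={a:+, f:0; rest ⊤}
  B9:   IN={a:+, f:0; rest ⊤}   OUT={a:0, e:+, f:0; rest ⊤}

Merge at B9: IN[B9] = OUT[B8] = {a: +, b: ⊤, c: ⊤, d: ⊤, e: ⊤, f: 0}
Applying B9's transfer function to that IN value gives OUT[B9] (row B9 above).

Answer: {a: 0, b: ⊤, c: ⊤, d: ⊤, e: +, f: 0}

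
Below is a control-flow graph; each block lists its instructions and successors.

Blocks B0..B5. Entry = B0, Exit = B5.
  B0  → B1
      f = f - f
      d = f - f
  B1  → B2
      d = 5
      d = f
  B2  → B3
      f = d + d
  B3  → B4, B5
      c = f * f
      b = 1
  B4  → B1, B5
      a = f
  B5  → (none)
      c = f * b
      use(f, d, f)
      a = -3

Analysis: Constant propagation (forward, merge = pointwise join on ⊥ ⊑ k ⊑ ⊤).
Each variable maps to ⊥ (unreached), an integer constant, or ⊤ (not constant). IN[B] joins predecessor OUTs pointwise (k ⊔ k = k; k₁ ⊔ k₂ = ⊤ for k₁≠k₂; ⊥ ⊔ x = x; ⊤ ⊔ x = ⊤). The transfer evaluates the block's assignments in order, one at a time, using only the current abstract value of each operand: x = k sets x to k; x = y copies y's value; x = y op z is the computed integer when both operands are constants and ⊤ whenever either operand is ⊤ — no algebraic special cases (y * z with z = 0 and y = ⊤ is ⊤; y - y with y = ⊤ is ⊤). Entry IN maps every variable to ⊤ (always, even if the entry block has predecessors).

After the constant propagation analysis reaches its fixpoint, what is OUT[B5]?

Answer: {a: -3, b: 1, c: ⊤, d: ⊤, e: ⊤, f: ⊤}

Trace:
Converged values:
  B0: | IN=(all ⊤) | OUT=(all ⊤)
  B1: | IN=(all ⊤) | OUT=(all ⊤)
  B2: | IN=(all ⊤) | OUT=(all ⊤)
  B3: | IN=(all ⊤) | OUT={b:1; rest ⊤}
  B4: | IN={b:1; rest ⊤} | OUT={b:1; rest ⊤}
  B5: | IN={b:1; rest ⊤} | OUT={a:-3, b:1; rest ⊤}

Merge at B5: IN[B5] = OUT[B3] ⊔ OUT[B4] = {a: ⊤, b: 1, c: ⊤, d: ⊤, e: ⊤, f: ⊤}
Applying B5's transfer function to that IN value gives OUT[B5] (row B5 above).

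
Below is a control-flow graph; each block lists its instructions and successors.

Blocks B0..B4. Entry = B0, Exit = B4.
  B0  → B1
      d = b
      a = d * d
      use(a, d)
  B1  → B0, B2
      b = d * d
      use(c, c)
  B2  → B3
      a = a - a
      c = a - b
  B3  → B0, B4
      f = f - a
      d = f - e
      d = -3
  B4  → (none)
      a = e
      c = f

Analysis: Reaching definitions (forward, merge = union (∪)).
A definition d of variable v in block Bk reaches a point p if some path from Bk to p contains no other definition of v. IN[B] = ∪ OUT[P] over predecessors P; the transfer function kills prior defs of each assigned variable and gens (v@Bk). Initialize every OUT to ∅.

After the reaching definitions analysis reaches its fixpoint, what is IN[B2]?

Answer: {a@B0, b@B1, c@B2, d@B0, f@B3}

Trace:
Per-block solution:
  B0: | IN={a@B0, a@B2, b@B1, c@B2, d@B0, d@B3, f@B3} | OUT={a@B0, b@B1, c@B2, d@B0, f@B3}
  B1: | IN={a@B0, b@B1, c@B2, d@B0, f@B3} | OUT={a@B0, b@B1, c@B2, d@B0, f@B3}
  B2: | IN={a@B0, b@B1, c@B2, d@B0, f@B3} | OUT={a@B2, b@B1, c@B2, d@B0, f@B3}
  B3: | IN={a@B2, b@B1, c@B2, d@B0, f@B3} | OUT={a@B2, b@B1, c@B2, d@B3, f@B3}
  B4: | IN={a@B2, b@B1, c@B2, d@B3, f@B3} | OUT={a@B4, b@B1, c@B4, d@B3, f@B3}

Merge at B2: IN[B2] = OUT[B1] = {a@B0, b@B1, c@B2, d@B0, f@B3}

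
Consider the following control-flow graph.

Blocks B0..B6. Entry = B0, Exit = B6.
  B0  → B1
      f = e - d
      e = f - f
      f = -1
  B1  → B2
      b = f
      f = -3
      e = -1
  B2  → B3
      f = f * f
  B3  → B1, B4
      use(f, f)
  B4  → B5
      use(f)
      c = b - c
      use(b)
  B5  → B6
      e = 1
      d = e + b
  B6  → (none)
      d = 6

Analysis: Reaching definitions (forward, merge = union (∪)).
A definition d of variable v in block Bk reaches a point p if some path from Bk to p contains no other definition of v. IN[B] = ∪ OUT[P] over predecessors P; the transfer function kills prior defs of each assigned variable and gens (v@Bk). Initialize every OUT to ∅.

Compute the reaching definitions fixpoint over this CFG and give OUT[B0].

Converged values:
  B0:  IN={}  OUT={e@B0, f@B0}
  B1:  IN={b@B1, e@B0, e@B1, f@B0, f@B2}  OUT={b@B1, e@B1, f@B1}
  B2:  IN={b@B1, e@B1, f@B1}  OUT={b@B1, e@B1, f@B2}
  B3:  IN={b@B1, e@B1, f@B2}  OUT={b@B1, e@B1, f@B2}
  B4:  IN={b@B1, e@B1, f@B2}  OUT={b@B1, c@B4, e@B1, f@B2}
  B5:  IN={b@B1, c@B4, e@B1, f@B2}  OUT={b@B1, c@B4, d@B5, e@B5, f@B2}
  B6:  IN={b@B1, c@B4, d@B5, e@B5, f@B2}  OUT={b@B1, c@B4, d@B6, e@B5, f@B2}

B0 is the boundary node: IN[B0] = {}
Applying B0's transfer function to that IN value gives OUT[B0] (row B0 above).

Answer: {e@B0, f@B0}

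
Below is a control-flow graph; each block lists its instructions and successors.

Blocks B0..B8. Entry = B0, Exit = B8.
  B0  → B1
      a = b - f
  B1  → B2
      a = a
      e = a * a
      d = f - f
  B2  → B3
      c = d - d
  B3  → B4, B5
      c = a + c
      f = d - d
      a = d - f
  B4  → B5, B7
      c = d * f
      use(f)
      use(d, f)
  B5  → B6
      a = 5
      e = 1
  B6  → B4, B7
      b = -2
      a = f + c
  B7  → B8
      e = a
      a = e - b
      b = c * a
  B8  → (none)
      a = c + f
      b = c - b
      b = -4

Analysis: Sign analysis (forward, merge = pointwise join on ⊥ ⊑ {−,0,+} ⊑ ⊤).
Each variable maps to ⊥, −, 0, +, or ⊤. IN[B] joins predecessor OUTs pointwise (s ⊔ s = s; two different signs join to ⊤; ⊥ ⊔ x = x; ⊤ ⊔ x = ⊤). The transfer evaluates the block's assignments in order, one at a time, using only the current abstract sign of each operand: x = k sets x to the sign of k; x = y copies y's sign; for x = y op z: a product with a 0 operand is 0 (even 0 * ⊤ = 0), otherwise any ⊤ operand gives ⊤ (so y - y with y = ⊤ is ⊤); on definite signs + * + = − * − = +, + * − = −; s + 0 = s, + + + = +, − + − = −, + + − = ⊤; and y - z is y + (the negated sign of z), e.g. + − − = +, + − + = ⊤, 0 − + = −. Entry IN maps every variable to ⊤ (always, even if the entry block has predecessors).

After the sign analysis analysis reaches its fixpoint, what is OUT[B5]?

Answer: {a: +, b: ⊤, c: ⊤, d: ⊤, e: +, f: ⊤}

Derivation:
Converged values:
  B0:   IN=(all ⊤)   OUT=(all ⊤)
  B1:   IN=(all ⊤)   OUT=(all ⊤)
  B2:   IN=(all ⊤)   OUT=(all ⊤)
  B3:   IN=(all ⊤)   OUT=(all ⊤)
  B4:   IN=(all ⊤)   OUT=(all ⊤)
  B5:   IN=(all ⊤)   OUT={a:+, e:+; rest ⊤}
  B6:   IN={a:+, e:+; rest ⊤}   OUT={b:-, e:+; rest ⊤}
  B7:   IN=(all ⊤)   OUT=(all ⊤)
  B8:   IN=(all ⊤)   OUT={b:-; rest ⊤}

Merge at B5: IN[B5] = OUT[B3] ⊔ OUT[B4] = {a: ⊤, b: ⊤, c: ⊤, d: ⊤, e: ⊤, f: ⊤}
Applying B5's transfer function to that IN value gives OUT[B5] (row B5 above).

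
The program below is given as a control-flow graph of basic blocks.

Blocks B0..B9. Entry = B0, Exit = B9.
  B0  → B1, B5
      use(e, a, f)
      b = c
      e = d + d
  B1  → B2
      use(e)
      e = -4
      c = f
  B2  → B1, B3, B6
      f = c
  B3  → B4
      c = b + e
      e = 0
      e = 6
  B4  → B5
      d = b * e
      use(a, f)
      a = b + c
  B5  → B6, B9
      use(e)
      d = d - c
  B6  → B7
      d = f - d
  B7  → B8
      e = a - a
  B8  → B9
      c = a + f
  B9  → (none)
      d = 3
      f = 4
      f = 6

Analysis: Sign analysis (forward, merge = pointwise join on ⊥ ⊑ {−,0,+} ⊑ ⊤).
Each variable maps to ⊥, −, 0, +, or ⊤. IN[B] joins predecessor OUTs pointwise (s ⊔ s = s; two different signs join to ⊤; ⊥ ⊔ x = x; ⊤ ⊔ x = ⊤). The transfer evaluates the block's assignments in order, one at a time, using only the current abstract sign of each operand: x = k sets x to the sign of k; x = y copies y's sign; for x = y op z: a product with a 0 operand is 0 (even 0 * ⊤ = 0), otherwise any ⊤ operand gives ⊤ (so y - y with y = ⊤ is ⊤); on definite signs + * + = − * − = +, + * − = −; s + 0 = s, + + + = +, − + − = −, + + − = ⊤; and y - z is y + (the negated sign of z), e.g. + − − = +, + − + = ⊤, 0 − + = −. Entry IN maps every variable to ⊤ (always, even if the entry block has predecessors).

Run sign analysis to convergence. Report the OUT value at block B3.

Answer: {a: ⊤, b: ⊤, c: ⊤, d: ⊤, e: +, f: ⊤}

Derivation:
Fixpoint table:
  B0:   IN=(all ⊤)   OUT=(all ⊤)
  B1:   IN=(all ⊤)   OUT={e:-; rest ⊤}
  B2:   IN={e:-; rest ⊤}   OUT={e:-; rest ⊤}
  B3:   IN={e:-; rest ⊤}   OUT={e:+; rest ⊤}
  B4:   IN={e:+; rest ⊤}   OUT={e:+; rest ⊤}
  B5:   IN=(all ⊤)   OUT=(all ⊤)
  B6:   IN=(all ⊤)   OUT=(all ⊤)
  B7:   IN=(all ⊤)   OUT=(all ⊤)
  B8:   IN=(all ⊤)   OUT=(all ⊤)
  B9:   IN=(all ⊤)   OUT={d:+, f:+; rest ⊤}

Merge at B3: IN[B3] = OUT[B2] = {a: ⊤, b: ⊤, c: ⊤, d: ⊤, e: -, f: ⊤}
Applying B3's transfer function to that IN value gives OUT[B3] (row B3 above).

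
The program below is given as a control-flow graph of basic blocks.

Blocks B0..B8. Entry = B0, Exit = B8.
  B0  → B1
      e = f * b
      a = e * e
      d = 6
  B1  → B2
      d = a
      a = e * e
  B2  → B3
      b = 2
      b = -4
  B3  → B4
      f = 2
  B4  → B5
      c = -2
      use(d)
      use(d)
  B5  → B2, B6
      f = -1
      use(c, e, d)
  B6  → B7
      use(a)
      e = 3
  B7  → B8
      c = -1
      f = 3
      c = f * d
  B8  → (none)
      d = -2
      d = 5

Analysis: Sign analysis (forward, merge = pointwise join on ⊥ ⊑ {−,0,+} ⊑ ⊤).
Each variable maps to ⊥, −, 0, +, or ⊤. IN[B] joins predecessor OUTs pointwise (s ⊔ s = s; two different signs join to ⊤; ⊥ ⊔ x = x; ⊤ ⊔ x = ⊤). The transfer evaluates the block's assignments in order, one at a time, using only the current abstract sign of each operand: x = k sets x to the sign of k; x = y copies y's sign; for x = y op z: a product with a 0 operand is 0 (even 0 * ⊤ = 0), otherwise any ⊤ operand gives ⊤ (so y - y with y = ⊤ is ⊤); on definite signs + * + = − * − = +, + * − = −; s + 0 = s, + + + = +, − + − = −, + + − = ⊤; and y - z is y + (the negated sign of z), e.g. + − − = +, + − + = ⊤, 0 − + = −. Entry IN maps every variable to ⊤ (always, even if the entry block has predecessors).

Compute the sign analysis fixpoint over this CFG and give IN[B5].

Answer: {a: ⊤, b: -, c: -, d: ⊤, e: ⊤, f: +}

Working:
Fixpoint table:
  B0:  IN=(all ⊤)  OUT={d:+; rest ⊤}
  B1:  IN={d:+; rest ⊤}  OUT=(all ⊤)
  B2:  IN=(all ⊤)  OUT={b:-; rest ⊤}
  B3:  IN={b:-; rest ⊤}  OUT={b:-, f:+; rest ⊤}
  B4:  IN={b:-, f:+; rest ⊤}  OUT={b:-, c:-, f:+; rest ⊤}
  B5:  IN={b:-, c:-, f:+; rest ⊤}  OUT={b:-, c:-, f:-; rest ⊤}
  B6:  IN={b:-, c:-, f:-; rest ⊤}  OUT={b:-, c:-, e:+, f:-; rest ⊤}
  B7:  IN={b:-, c:-, e:+, f:-; rest ⊤}  OUT={b:-, e:+, f:+; rest ⊤}
  B8:  IN={b:-, e:+, f:+; rest ⊤}  OUT={b:-, d:+, e:+, f:+; rest ⊤}

Merge at B5: IN[B5] = OUT[B4] = {a: ⊤, b: -, c: -, d: ⊤, e: ⊤, f: +}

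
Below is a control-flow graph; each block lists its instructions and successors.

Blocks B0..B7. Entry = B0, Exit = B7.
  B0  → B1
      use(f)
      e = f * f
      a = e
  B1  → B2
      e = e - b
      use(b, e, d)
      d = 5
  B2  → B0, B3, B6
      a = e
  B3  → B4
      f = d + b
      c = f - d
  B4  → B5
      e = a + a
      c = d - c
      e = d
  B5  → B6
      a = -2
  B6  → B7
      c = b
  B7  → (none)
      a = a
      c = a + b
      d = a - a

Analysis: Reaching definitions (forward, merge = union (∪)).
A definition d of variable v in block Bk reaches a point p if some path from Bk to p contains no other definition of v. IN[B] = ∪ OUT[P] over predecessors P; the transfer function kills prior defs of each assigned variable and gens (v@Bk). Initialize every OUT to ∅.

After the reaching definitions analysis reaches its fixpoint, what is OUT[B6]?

Per-block solution:
  B0:  IN={a@B2, d@B1, e@B1}  OUT={a@B0, d@B1, e@B0}
  B1:  IN={a@B0, d@B1, e@B0}  OUT={a@B0, d@B1, e@B1}
  B2:  IN={a@B0, d@B1, e@B1}  OUT={a@B2, d@B1, e@B1}
  B3:  IN={a@B2, d@B1, e@B1}  OUT={a@B2, c@B3, d@B1, e@B1, f@B3}
  B4:  IN={a@B2, c@B3, d@B1, e@B1, f@B3}  OUT={a@B2, c@B4, d@B1, e@B4, f@B3}
  B5:  IN={a@B2, c@B4, d@B1, e@B4, f@B3}  OUT={a@B5, c@B4, d@B1, e@B4, f@B3}
  B6:  IN={a@B2, a@B5, c@B4, d@B1, e@B1, e@B4, f@B3}  OUT={a@B2, a@B5, c@B6, d@B1, e@B1, e@B4, f@B3}
  B7:  IN={a@B2, a@B5, c@B6, d@B1, e@B1, e@B4, f@B3}  OUT={a@B7, c@B7, d@B7, e@B1, e@B4, f@B3}

Merge at B6: IN[B6] = OUT[B2] ⊔ OUT[B5] = {a@B2, a@B5, c@B4, d@B1, e@B1, e@B4, f@B3}
Applying B6's transfer function to that IN value gives OUT[B6] (row B6 above).

Answer: {a@B2, a@B5, c@B6, d@B1, e@B1, e@B4, f@B3}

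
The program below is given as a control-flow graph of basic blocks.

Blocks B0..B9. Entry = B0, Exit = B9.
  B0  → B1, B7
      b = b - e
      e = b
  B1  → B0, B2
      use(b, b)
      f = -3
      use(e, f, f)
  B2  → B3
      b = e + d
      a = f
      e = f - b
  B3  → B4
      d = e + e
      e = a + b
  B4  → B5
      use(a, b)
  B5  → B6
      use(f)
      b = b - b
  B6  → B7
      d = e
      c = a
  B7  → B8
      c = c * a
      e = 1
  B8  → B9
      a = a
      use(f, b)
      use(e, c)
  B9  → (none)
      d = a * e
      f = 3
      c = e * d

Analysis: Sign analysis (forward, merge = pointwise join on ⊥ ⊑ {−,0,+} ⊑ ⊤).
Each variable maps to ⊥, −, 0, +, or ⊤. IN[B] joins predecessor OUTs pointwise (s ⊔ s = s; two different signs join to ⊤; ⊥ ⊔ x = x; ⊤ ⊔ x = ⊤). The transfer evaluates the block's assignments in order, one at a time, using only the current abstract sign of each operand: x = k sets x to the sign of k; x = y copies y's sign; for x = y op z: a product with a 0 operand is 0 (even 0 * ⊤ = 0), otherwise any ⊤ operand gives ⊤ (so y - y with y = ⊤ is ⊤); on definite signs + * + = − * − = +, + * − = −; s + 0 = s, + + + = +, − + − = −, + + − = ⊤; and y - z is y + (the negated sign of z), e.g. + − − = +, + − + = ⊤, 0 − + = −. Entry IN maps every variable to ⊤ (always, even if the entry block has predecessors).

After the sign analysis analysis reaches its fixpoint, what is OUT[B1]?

Answer: {a: ⊤, b: ⊤, c: ⊤, d: ⊤, e: ⊤, f: -}

Derivation:
Per-block solution:
  B0: | IN=(all ⊤) | OUT=(all ⊤)
  B1: | IN=(all ⊤) | OUT={f:-; rest ⊤}
  B2: | IN={f:-; rest ⊤} | OUT={a:-, f:-; rest ⊤}
  B3: | IN={a:-, f:-; rest ⊤} | OUT={a:-, f:-; rest ⊤}
  B4: | IN={a:-, f:-; rest ⊤} | OUT={a:-, f:-; rest ⊤}
  B5: | IN={a:-, f:-; rest ⊤} | OUT={a:-, f:-; rest ⊤}
  B6: | IN={a:-, f:-; rest ⊤} | OUT={a:-, c:-, f:-; rest ⊤}
  B7: | IN=(all ⊤) | OUT={e:+; rest ⊤}
  B8: | IN={e:+; rest ⊤} | OUT={e:+; rest ⊤}
  B9: | IN={e:+; rest ⊤} | OUT={e:+, f:+; rest ⊤}

Merge at B1: IN[B1] = OUT[B0] = {a: ⊤, b: ⊤, c: ⊤, d: ⊤, e: ⊤, f: ⊤}
Applying B1's transfer function to that IN value gives OUT[B1] (row B1 above).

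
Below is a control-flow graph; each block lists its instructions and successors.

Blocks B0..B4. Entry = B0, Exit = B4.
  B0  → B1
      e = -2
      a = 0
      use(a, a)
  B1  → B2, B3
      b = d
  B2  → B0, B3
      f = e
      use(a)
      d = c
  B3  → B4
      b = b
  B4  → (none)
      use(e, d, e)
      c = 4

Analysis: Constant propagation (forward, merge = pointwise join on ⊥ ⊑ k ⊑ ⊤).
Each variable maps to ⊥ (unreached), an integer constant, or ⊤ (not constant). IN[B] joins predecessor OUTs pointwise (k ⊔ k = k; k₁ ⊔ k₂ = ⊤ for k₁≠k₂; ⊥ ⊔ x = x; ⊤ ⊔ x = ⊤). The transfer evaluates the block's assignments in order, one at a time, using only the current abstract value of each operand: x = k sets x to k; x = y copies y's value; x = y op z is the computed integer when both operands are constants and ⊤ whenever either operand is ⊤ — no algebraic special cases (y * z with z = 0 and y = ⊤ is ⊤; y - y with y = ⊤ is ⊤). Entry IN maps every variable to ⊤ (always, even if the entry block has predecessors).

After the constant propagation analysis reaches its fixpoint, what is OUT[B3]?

Answer: {a: 0, b: ⊤, c: ⊤, d: ⊤, e: -2, f: ⊤}

Trace:
Per-block solution:
  B0:   IN=(all ⊤)   OUT={a:0, e:-2; rest ⊤}
  B1:   IN={a:0, e:-2; rest ⊤}   OUT={a:0, e:-2; rest ⊤}
  B2:   IN={a:0, e:-2; rest ⊤}   OUT={a:0, e:-2, f:-2; rest ⊤}
  B3:   IN={a:0, e:-2; rest ⊤}   OUT={a:0, e:-2; rest ⊤}
  B4:   IN={a:0, e:-2; rest ⊤}   OUT={a:0, c:4, e:-2; rest ⊤}

Merge at B3: IN[B3] = OUT[B1] ⊔ OUT[B2] = {a: 0, b: ⊤, c: ⊤, d: ⊤, e: -2, f: ⊤}
Applying B3's transfer function to that IN value gives OUT[B3] (row B3 above).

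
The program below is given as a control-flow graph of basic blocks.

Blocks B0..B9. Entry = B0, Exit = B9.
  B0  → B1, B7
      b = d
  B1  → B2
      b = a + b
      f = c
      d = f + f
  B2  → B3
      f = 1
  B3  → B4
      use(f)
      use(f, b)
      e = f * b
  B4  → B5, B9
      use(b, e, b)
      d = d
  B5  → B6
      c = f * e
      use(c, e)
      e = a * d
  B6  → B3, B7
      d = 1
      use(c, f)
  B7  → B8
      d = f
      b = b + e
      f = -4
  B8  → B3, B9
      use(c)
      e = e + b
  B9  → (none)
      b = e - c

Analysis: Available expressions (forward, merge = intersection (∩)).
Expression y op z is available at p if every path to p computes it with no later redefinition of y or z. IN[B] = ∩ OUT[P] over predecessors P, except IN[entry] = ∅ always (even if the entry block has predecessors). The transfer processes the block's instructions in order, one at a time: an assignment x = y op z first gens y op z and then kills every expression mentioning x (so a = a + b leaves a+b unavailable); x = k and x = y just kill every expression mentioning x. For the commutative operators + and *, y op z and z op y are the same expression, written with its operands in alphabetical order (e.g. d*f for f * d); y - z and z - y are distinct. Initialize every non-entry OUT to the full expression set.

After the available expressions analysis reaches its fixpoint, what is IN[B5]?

Converged values:
  B0: | IN={} | OUT={}
  B1: | IN={} | OUT={f+f}
  B2: | IN={f+f} | OUT={}
  B3: | IN={} | OUT={b*f}
  B4: | IN={b*f} | OUT={b*f}
  B5: | IN={b*f} | OUT={a*d, b*f}
  B6: | IN={a*d, b*f} | OUT={b*f}
  B7: | IN={} | OUT={}
  B8: | IN={} | OUT={}
  B9: | IN={} | OUT={e-c}

Merge at B5: IN[B5] = OUT[B4] = {b*f}

Answer: {b*f}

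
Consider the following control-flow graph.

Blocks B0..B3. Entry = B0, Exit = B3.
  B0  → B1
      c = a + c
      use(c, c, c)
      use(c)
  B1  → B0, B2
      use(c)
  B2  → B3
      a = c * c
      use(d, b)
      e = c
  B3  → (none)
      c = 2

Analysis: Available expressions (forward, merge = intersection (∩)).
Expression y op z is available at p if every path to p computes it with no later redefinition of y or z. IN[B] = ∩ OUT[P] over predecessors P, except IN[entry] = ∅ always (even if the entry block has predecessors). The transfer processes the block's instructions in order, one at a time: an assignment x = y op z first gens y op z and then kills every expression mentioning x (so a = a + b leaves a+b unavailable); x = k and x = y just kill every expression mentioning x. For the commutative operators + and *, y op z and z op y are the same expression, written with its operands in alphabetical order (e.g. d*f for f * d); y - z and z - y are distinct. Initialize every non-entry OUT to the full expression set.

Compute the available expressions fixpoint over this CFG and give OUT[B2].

Per-block solution:
  B0:   IN={}   OUT={}
  B1:   IN={}   OUT={}
  B2:   IN={}   OUT={c*c}
  B3:   IN={c*c}   OUT={}

Merge at B2: IN[B2] = OUT[B1] = {}
Applying B2's transfer function to that IN value gives OUT[B2] (row B2 above).

Answer: {c*c}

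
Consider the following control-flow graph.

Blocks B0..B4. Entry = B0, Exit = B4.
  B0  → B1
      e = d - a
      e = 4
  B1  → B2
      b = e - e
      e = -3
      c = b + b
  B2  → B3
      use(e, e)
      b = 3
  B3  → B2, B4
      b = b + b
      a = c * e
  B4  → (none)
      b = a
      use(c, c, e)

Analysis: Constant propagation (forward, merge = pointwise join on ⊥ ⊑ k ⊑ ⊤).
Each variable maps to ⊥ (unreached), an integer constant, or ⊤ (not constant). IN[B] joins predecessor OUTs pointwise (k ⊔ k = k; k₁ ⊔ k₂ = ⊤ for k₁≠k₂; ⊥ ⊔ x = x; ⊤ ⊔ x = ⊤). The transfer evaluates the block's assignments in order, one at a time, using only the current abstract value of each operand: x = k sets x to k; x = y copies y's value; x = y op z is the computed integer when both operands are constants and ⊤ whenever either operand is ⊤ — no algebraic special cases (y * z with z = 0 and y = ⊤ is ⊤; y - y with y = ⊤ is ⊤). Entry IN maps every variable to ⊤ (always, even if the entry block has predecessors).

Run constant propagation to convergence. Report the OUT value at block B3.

Fixpoint table:
  B0: | IN=(all ⊤) | OUT={e:4; rest ⊤}
  B1: | IN={e:4; rest ⊤} | OUT={b:0, c:0, e:-3; rest ⊤}
  B2: | IN={c:0, e:-3; rest ⊤} | OUT={b:3, c:0, e:-3; rest ⊤}
  B3: | IN={b:3, c:0, e:-3; rest ⊤} | OUT={a:0, b:6, c:0, e:-3; rest ⊤}
  B4: | IN={a:0, b:6, c:0, e:-3; rest ⊤} | OUT={a:0, b:0, c:0, e:-3; rest ⊤}

Merge at B3: IN[B3] = OUT[B2] = {a: ⊤, b: 3, c: 0, d: ⊤, e: -3, f: ⊤}
Applying B3's transfer function to that IN value gives OUT[B3] (row B3 above).

Answer: {a: 0, b: 6, c: 0, d: ⊤, e: -3, f: ⊤}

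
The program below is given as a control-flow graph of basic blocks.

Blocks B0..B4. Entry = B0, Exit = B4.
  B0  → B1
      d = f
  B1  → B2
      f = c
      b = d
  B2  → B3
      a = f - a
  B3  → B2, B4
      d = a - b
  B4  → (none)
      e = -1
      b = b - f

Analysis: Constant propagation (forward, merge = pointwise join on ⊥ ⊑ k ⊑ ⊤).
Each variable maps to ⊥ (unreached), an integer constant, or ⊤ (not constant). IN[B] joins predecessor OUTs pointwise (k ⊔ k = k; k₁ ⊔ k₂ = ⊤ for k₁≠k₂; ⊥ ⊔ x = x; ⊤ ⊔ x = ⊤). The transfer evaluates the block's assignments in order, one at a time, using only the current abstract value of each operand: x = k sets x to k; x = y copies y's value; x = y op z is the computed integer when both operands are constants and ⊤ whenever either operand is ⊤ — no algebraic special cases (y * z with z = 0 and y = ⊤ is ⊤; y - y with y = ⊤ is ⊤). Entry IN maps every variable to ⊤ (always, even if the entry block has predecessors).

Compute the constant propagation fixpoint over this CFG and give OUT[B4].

Answer: {a: ⊤, b: ⊤, c: ⊤, d: ⊤, e: -1, f: ⊤}

Working:
Per-block solution:
  B0:   IN=(all ⊤)   OUT=(all ⊤)
  B1:   IN=(all ⊤)   OUT=(all ⊤)
  B2:   IN=(all ⊤)   OUT=(all ⊤)
  B3:   IN=(all ⊤)   OUT=(all ⊤)
  B4:   IN=(all ⊤)   OUT={e:-1; rest ⊤}

Merge at B4: IN[B4] = OUT[B3] = {a: ⊤, b: ⊤, c: ⊤, d: ⊤, e: ⊤, f: ⊤}
Applying B4's transfer function to that IN value gives OUT[B4] (row B4 above).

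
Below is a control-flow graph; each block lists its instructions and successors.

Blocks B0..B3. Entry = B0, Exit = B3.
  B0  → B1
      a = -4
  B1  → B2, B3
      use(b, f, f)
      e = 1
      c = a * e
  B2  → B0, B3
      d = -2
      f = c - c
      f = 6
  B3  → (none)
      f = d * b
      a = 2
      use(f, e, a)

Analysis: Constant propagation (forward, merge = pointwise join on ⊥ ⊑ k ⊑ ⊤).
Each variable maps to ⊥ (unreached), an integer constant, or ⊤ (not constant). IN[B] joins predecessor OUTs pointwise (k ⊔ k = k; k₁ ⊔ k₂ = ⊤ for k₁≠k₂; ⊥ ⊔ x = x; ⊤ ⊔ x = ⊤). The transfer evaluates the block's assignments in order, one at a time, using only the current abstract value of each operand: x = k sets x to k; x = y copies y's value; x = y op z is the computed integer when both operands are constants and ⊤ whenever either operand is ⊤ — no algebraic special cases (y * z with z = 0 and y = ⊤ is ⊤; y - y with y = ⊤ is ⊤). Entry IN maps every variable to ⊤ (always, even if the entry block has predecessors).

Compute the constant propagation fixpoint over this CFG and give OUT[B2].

Answer: {a: -4, b: ⊤, c: -4, d: -2, e: 1, f: 6}

Trace:
Converged values:
  B0: | IN=(all ⊤) | OUT={a:-4; rest ⊤}
  B1: | IN={a:-4; rest ⊤} | OUT={a:-4, c:-4, e:1; rest ⊤}
  B2: | IN={a:-4, c:-4, e:1; rest ⊤} | OUT={a:-4, c:-4, d:-2, e:1, f:6; rest ⊤}
  B3: | IN={a:-4, c:-4, e:1; rest ⊤} | OUT={a:2, c:-4, e:1; rest ⊤}

Merge at B2: IN[B2] = OUT[B1] = {a: -4, b: ⊤, c: -4, d: ⊤, e: 1, f: ⊤}
Applying B2's transfer function to that IN value gives OUT[B2] (row B2 above).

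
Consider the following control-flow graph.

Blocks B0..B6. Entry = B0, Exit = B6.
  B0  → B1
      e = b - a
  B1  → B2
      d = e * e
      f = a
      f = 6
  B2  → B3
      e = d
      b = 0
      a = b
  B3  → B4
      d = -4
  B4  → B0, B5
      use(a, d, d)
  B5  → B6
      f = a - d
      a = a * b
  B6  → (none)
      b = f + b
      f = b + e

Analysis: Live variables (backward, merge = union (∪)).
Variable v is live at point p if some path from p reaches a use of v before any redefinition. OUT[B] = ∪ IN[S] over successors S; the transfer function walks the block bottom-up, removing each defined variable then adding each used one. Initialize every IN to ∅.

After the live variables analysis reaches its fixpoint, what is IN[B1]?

Answer: {a, e}

Derivation:
Fixpoint table:
  B0:   IN={a, b}   OUT={a, e}
  B1:   IN={a, e}   OUT={d}
  B2:   IN={d}   OUT={a, b, e}
  B3:   IN={a, b, e}   OUT={a, b, d, e}
  B4:   IN={a, b, d, e}   OUT={a, b, d, e}
  B5:   IN={a, b, d, e}   OUT={b, e, f}
  B6:   IN={b, e, f}   OUT={}

Merge at B1: OUT[B1] = IN[B2] = {d}
Applying B1's transfer function to that OUT value gives IN[B1] (row B1 above).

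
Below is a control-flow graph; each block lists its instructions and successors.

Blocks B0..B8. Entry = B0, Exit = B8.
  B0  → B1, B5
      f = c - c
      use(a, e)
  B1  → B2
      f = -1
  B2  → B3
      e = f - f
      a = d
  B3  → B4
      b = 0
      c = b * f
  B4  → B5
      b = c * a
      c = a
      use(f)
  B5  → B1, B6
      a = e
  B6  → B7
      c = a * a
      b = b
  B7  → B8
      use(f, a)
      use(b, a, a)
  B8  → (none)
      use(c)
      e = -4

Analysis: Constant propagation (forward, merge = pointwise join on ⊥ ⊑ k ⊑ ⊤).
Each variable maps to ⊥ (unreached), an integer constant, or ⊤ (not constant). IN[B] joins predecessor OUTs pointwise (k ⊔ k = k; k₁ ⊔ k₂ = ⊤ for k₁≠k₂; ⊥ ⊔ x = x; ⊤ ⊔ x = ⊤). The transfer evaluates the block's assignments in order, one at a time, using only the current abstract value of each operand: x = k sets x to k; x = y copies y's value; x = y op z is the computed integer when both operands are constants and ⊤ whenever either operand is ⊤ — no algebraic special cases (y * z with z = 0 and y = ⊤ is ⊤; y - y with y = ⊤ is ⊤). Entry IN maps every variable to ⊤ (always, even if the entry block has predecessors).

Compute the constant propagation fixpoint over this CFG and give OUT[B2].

Answer: {a: ⊤, b: ⊤, c: ⊤, d: ⊤, e: 0, f: -1}

Working:
Converged values:
  B0: | IN=(all ⊤) | OUT=(all ⊤)
  B1: | IN=(all ⊤) | OUT={f:-1; rest ⊤}
  B2: | IN={f:-1; rest ⊤} | OUT={e:0, f:-1; rest ⊤}
  B3: | IN={e:0, f:-1; rest ⊤} | OUT={b:0, c:0, e:0, f:-1; rest ⊤}
  B4: | IN={b:0, c:0, e:0, f:-1; rest ⊤} | OUT={e:0, f:-1; rest ⊤}
  B5: | IN=(all ⊤) | OUT=(all ⊤)
  B6: | IN=(all ⊤) | OUT=(all ⊤)
  B7: | IN=(all ⊤) | OUT=(all ⊤)
  B8: | IN=(all ⊤) | OUT={e:-4; rest ⊤}

Merge at B2: IN[B2] = OUT[B1] = {a: ⊤, b: ⊤, c: ⊤, d: ⊤, e: ⊤, f: -1}
Applying B2's transfer function to that IN value gives OUT[B2] (row B2 above).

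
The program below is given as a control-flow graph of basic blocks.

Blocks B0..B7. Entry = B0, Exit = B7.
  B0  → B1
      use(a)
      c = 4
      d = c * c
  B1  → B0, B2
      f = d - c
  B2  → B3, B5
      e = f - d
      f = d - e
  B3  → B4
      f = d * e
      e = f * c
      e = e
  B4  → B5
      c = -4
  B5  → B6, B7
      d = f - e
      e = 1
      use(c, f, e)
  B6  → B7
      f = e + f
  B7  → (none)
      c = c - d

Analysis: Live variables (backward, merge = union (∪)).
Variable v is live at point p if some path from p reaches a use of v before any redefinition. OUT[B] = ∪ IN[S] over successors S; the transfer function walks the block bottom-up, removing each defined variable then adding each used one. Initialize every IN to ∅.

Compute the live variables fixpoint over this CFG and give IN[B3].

Fixpoint table:
  B0:  IN={a}  OUT={a, c, d}
  B1:  IN={a, c, d}  OUT={a, c, d, f}
  B2:  IN={c, d, f}  OUT={c, d, e, f}
  B3:  IN={c, d, e}  OUT={e, f}
  B4:  IN={e, f}  OUT={c, e, f}
  B5:  IN={c, e, f}  OUT={c, d, e, f}
  B6:  IN={c, d, e, f}  OUT={c, d}
  B7:  IN={c, d}  OUT={}

Merge at B3: OUT[B3] = IN[B4] = {e, f}
Applying B3's transfer function to that OUT value gives IN[B3] (row B3 above).

Answer: {c, d, e}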